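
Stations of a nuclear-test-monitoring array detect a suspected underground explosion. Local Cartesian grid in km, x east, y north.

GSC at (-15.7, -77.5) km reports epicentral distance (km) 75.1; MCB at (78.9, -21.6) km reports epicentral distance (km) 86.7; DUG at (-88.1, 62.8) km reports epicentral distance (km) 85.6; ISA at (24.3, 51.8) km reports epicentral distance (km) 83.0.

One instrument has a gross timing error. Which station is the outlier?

MCB

Solve using three stations at a time. Using GSC, DUG, ISA (subtract circle equations pairwise → linear system) gives (x, y) ≈ (-36.1, -5.2).
Distances from that point to each station vs reported:
  GSC: calculated 75.1 vs reported 75.1 → residual 0.0 km
  MCB: calculated 116.1 vs reported 86.7 → residual 29.4 km
  DUG: calculated 85.6 vs reported 85.6 → residual 0.0 km
  ISA: calculated 83.0 vs reported 83.0 → residual 0.0 km
GSC, DUG, ISA are mutually consistent (residuals ≈ 0); MCB is off by 29.4 km.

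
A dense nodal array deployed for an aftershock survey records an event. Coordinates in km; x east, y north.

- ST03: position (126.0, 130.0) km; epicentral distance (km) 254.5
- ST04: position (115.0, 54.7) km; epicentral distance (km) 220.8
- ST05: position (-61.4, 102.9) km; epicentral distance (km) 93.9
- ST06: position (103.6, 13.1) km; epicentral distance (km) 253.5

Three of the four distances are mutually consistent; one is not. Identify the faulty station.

Solve using three stations at a time. Using ST03, ST04, ST05 (subtract circle equations pairwise → linear system) gives (x, y) ≈ (-102.8, 18.6).
Distances from that point to each station vs reported:
  ST03: calculated 254.5 vs reported 254.5 → residual 0.0 km
  ST04: calculated 220.8 vs reported 220.8 → residual 0.0 km
  ST05: calculated 93.9 vs reported 93.9 → residual 0.0 km
  ST06: calculated 206.5 vs reported 253.5 → residual 47.0 km
ST03, ST04, ST05 are mutually consistent (residuals ≈ 0); ST06 is off by 47.0 km.

ST06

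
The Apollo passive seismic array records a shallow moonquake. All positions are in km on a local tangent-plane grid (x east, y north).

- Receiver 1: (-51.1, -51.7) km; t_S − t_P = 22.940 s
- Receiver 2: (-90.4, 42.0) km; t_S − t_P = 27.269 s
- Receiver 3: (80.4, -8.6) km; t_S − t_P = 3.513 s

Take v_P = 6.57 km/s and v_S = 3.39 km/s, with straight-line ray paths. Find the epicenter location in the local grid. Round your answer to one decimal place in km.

Distance from S−P lag: d = Δt · v_P v_S / (v_P − v_S) = Δt · (6.57·3.39)/(6.57−3.39) ≈ 7.0039·Δt.
So d_Receiver 1 = 160.67, d_Receiver 2 = 190.99, d_Receiver 3 = 24.60 km.
Circle about each station: (x + 51.1)² + (y + 51.7)² = 160.67²; (x + 90.4)² + (y − 42.0)² = 190.99²; (x − 80.4)² + (y + 8.6)² = 24.60².
Subtracting the Receiver 1 equation from the Receiver 2 and Receiver 3 equations removes the quadratic terms:
-78.6 x + 187.4 y = -6010.27
263.0 x + 86.2 y = 26463.71
Solving the 2×2 system: x ≈ 97.7, y ≈ 8.9 km.

x ≈ 97.7 km, y ≈ 8.9 km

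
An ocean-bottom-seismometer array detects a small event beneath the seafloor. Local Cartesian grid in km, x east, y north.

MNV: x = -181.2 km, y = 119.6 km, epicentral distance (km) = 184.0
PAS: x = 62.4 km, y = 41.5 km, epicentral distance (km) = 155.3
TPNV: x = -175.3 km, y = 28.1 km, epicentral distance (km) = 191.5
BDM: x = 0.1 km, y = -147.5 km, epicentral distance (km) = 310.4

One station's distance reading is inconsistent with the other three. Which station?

Solve using three stations at a time. Using PAS, TPNV, BDM (subtract circle equations pairwise → linear system) gives (x, y) ≈ (-37.1, 160.6).
Distances from that point to each station vs reported:
  MNV: calculated 149.8 vs reported 184.0 → residual 34.2 km
  PAS: calculated 155.2 vs reported 155.3 → residual 0.1 km
  TPNV: calculated 191.4 vs reported 191.5 → residual 0.1 km
  BDM: calculated 310.4 vs reported 310.4 → residual 0.0 km
PAS, TPNV, BDM are mutually consistent (residuals ≈ 0); MNV is off by 34.2 km.

MNV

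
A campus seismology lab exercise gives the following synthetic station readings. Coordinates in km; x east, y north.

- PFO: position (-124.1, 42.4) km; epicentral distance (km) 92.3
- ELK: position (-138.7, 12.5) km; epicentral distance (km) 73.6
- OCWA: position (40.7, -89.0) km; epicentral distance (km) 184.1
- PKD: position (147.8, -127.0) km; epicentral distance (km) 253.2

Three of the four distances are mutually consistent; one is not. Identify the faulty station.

Solve using three stations at a time. Using PFO, ELK, PKD (subtract circle equations pairwise → linear system) gives (x, y) ≈ (-91.4, -44.0).
Distances from that point to each station vs reported:
  PFO: calculated 92.3 vs reported 92.3 → residual 0.0 km
  ELK: calculated 73.6 vs reported 73.6 → residual 0.0 km
  OCWA: calculated 139.6 vs reported 184.1 → residual 44.5 km
  PKD: calculated 253.2 vs reported 253.2 → residual 0.0 km
PFO, ELK, PKD are mutually consistent (residuals ≈ 0); OCWA is off by 44.5 km.

OCWA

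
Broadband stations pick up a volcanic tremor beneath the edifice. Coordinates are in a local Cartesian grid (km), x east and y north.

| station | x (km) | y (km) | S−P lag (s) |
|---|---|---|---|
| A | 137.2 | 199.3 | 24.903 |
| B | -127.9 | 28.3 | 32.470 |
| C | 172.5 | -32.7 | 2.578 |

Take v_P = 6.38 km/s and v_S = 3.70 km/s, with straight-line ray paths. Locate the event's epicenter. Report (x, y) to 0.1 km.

154.1 km east, -19.4 km north

Distance from S−P lag: d = Δt · v_P v_S / (v_P − v_S) = Δt · (6.38·3.70)/(6.38−3.70) ≈ 8.8082·Δt.
So d_A = 219.35, d_B = 286.00, d_C = 22.71 km.
Circle about each station: (x − 137.2)² + (y − 199.3)² = 219.35²; (x + 127.9)² + (y − 28.3)² = 286.00²; (x − 172.5)² + (y + 32.7)² = 22.71².
Subtracting the A equation from the B and C equations removes the quadratic terms:
-530.2 x − 342.0 y = -75066.61
70.6 x − 464.0 y = 19879.89
Solving the 2×2 system: x ≈ 154.1, y ≈ -19.4 km.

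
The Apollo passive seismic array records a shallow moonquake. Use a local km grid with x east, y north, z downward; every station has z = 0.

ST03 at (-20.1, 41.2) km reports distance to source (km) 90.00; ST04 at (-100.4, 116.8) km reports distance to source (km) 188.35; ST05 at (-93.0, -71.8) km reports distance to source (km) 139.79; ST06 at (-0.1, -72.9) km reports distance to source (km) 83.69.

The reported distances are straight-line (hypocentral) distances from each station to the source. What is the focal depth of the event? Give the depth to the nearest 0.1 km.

Each station gives a sphere (x−x_i)² + (y−y_i)² + z² = d_i² (stations at z=0).
Subtracting the ST03 sphere from ST04 and ST05: z² cancels, leaving linear equations in x and y:
-160.6 x + 151.2 y = -5754.77
-145.8 x − 226.0 y = 261.55
Solving: x ≈ 21.615, y ≈ -15.102 km (keep extra digits for the depth step; rounded: 21.6, -15.1).
Then from the ST03 sphere: z² = 90.00² − (x + 20.1)² − (y − 41.2)² with x = 21.615, y = -15.102, so z ≈ 56.480 ≈ 56.5 km.
Check against ST06 (with the unrounded solution): distance 83.68 ≈ 83.69 km. ✓

depth ≈ 56.5 km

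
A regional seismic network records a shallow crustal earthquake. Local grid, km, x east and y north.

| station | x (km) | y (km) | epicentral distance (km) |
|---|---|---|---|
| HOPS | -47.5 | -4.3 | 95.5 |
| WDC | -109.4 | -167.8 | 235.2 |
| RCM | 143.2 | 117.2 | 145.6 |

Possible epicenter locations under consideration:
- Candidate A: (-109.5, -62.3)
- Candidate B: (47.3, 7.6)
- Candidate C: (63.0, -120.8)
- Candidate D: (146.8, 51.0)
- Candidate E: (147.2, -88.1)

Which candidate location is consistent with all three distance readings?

For each candidate, compare |candidate − station| to the reported distance:
Candidate A: residuals HOPS 10.6, WDC 129.7, RCM 164.4 → max 164.4 km
Candidate B: residuals HOPS 0.0, WDC 0.0, RCM 0.0 → max 0.0 km
Candidate C: residuals HOPS 65.1, WDC 56.5, RCM 105.5 → max 105.5 km
Candidate D: residuals HOPS 106.5, WDC 101.7, RCM 79.3 → max 106.5 km
Candidate E: residuals HOPS 116.5, WDC 33.5, RCM 59.7 → max 116.5 km
Only Candidate B has all residuals ≈ 0.

Candidate B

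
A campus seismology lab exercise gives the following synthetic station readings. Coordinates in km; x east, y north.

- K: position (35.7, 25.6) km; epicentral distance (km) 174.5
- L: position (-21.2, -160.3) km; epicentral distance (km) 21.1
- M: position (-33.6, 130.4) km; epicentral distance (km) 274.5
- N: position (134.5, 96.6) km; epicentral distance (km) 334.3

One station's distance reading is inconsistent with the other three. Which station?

Solve using three stations at a time. Using K, L, M (subtract circle equations pairwise → linear system) gives (x, y) ≈ (-9.2, -143.0).
Distances from that point to each station vs reported:
  K: calculated 174.5 vs reported 174.5 → residual 0.0 km
  L: calculated 21.0 vs reported 21.1 → residual 0.1 km
  M: calculated 274.5 vs reported 274.5 → residual 0.0 km
  N: calculated 279.4 vs reported 334.3 → residual 54.9 km
K, L, M are mutually consistent (residuals ≈ 0); N is off by 54.9 km.

N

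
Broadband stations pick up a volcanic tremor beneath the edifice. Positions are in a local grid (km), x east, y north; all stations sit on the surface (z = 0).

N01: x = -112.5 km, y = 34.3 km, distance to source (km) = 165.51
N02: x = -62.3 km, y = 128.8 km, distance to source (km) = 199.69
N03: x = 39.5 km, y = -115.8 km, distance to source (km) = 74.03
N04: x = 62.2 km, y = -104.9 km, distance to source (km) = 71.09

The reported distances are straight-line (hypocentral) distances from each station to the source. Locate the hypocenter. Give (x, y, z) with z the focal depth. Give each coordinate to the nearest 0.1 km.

(29.7, -46.7, 24.7)

Each station gives a sphere (x−x_i)² + (y−y_i)² + z² = d_i² (stations at z=0).
Subtracting the N01 sphere from N02 and N03: z² cancels, leaving linear equations in x and y:
100.4 x + 189.0 y = -5844.55
304.0 x − 300.2 y = 23050.27
Solving: x ≈ 29.704, y ≈ -46.703 km (keep extra digits for the depth step; rounded: 29.7, -46.7).
Then from the N01 sphere: z² = 165.51² − (x + 112.5)² − (y − 34.3)² with x = 29.704, y = -46.703, so z ≈ 24.700 ≈ 24.7 km.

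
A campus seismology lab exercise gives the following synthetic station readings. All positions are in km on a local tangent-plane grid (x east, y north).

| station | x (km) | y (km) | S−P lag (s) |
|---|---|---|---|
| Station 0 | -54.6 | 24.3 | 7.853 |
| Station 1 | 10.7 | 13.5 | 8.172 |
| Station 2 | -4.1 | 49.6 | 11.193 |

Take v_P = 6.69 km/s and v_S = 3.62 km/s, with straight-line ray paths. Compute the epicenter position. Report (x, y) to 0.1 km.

Distance from S−P lag: d = Δt · v_P v_S / (v_P − v_S) = Δt · (6.69·3.62)/(6.69−3.62) ≈ 7.8885·Δt.
So d_Station 0 = 61.95, d_Station 1 = 64.47, d_Station 2 = 88.30 km.
Circle about each station: (x + 54.6)² + (y − 24.3)² = 61.95²; (x − 10.7)² + (y − 13.5)² = 64.47²; (x + 4.1)² + (y − 49.6)² = 88.30².
Subtracting the Station 0 equation from the Station 1 and Station 2 equations removes the quadratic terms:
130.6 x − 21.6 y = -3593.49
101.0 x + 50.6 y = -5053.77
Solving the 2×2 system: x ≈ -33.1, y ≈ -33.8 km.

-33.1 km east, -33.8 km north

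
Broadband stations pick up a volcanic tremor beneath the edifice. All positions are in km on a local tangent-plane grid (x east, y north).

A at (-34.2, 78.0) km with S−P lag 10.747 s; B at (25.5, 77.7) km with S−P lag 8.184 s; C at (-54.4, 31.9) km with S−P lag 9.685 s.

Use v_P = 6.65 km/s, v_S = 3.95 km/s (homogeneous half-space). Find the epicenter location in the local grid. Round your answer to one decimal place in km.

(33.7, -1.5)

Distance from S−P lag: d = Δt · v_P v_S / (v_P − v_S) = Δt · (6.65·3.95)/(6.65−3.95) ≈ 9.7287·Δt.
So d_A = 104.55, d_B = 79.62, d_C = 94.22 km.
Circle about each station: (x + 34.2)² + (y − 78.0)² = 104.55²; (x − 25.5)² + (y − 77.7)² = 79.62²; (x + 54.4)² + (y − 31.9)² = 94.22².
Subtracting pairs of circle equations eliminates x²+y² and gives linear equations (the radical axes):
119.4 x − 0.6 y = 4025.26
-40.4 x − 92.2 y = -1223.38
Solving the 2×2 system: x ≈ 33.7, y ≈ -1.5 km.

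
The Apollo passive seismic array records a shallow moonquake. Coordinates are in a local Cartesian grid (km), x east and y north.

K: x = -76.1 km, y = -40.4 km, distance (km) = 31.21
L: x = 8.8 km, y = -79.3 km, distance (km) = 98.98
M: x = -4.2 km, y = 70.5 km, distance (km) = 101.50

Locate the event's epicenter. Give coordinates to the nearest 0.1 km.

Circle about each station: (x + 76.1)² + (y + 40.4)² = 31.21²; (x − 8.8)² + (y + 79.3)² = 98.98²; (x + 4.2)² + (y − 70.5)² = 101.50².
Subtracting the K equation from the L and M equations removes the quadratic terms:
169.8 x − 77.8 y = -9880.42
143.8 x + 221.8 y = -11763.67
Solving the 2×2 system: x ≈ -63.6, y ≈ -11.8 km.

x ≈ -63.6 km, y ≈ -11.8 km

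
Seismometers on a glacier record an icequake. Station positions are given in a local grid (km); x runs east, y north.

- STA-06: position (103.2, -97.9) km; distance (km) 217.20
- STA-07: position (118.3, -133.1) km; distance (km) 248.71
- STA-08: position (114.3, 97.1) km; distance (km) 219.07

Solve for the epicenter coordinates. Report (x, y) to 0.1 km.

Circle about each station: (x − 103.2)² + (y + 97.9)² = 217.20²; (x − 118.3)² + (y + 133.1)² = 248.71²; (x − 114.3)² + (y − 97.1)² = 219.07².
Subtracting pairs of circle equations eliminates x²+y² and gives linear equations (the radical axes):
30.2 x − 70.4 y = -3204.97
22.2 x + 390.0 y = 1442.43
Solving the 2×2 system: x ≈ -86.1, y ≈ 8.6 km.

(-86.1, 8.6)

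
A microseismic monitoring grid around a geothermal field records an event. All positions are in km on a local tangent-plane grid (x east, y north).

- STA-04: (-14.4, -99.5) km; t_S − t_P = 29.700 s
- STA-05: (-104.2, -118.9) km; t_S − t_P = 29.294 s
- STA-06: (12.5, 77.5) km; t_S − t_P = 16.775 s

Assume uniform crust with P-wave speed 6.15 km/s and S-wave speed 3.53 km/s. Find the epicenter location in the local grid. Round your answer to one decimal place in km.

Distance from S−P lag: d = Δt · v_P v_S / (v_P − v_S) = Δt · (6.15·3.53)/(6.15−3.53) ≈ 8.2861·Δt.
So d_STA-04 = 246.10, d_STA-05 = 242.73, d_STA-06 = 139.00 km.
Circle about each station: (x + 14.4)² + (y + 99.5)² = 246.10²; (x + 104.2)² + (y + 118.9)² = 242.73²; (x − 12.5)² + (y − 77.5)² = 139.00².
Subtracting the STA-04 equation from the STA-05 and STA-06 equations removes the quadratic terms:
-179.6 x − 38.8 y = 16534.60
53.8 x + 354.0 y = 37299.10
Solving the 2×2 system: x ≈ -118.7, y ≈ 123.4 km.

-118.7 km east, 123.4 km north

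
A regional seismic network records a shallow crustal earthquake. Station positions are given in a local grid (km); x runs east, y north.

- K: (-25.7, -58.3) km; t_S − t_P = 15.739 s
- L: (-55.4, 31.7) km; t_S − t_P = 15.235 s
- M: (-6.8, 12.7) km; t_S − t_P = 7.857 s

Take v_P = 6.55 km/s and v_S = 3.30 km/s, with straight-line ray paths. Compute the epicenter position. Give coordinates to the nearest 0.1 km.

Distance from S−P lag: d = Δt · v_P v_S / (v_P − v_S) = Δt · (6.55·3.30)/(6.55−3.30) ≈ 6.6508·Δt.
So d_K = 104.68, d_L = 101.32, d_M = 52.26 km.
Circle about each station: (x + 25.7)² + (y + 58.3)² = 104.68²; (x + 55.4)² + (y − 31.7)² = 101.32²; (x + 6.8)² + (y − 12.7)² = 52.26².
Subtracting the K equation from the L and M equations removes the quadratic terms:
-59.4 x + 180.0 y = 706.83
37.8 x + 142.0 y = 4374.94
Solving the 2×2 system: x ≈ 45.1, y ≈ 18.8 km.

(45.1, 18.8)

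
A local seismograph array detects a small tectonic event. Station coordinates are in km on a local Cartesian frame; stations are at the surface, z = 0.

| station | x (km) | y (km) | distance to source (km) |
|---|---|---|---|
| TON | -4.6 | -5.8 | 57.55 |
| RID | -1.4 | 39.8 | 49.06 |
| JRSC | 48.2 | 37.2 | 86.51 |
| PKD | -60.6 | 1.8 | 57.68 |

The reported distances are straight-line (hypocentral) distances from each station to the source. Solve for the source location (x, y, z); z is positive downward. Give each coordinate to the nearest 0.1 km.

x ≈ -28.3 km, y ≈ 28.7 km, depth ≈ 39.5 km

Each station gives a sphere (x−x_i)² + (y−y_i)² + z² = d_i² (stations at z=0).
Subtracting the TON sphere from RID and JRSC: z² cancels, leaving linear equations in x and y:
6.4 x + 91.2 y = 2436.32
105.6 x + 86.0 y = -519.70
Solving: x ≈ -28.294, y ≈ 28.700 km (keep extra digits for the depth step; rounded: -28.3, 28.7).
Then from the TON sphere: z² = 57.55² − (x + 4.6)² − (y + 5.8)² with x = -28.294, y = 28.700, so z ≈ 39.501 ≈ 39.5 km.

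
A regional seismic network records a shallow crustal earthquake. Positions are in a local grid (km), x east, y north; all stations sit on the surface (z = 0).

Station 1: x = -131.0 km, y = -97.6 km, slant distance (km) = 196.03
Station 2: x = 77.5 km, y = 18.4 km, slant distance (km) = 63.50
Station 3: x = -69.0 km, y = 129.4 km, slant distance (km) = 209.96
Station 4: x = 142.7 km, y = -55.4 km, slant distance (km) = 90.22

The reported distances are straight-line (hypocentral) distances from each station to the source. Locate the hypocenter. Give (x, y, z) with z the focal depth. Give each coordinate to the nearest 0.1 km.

x ≈ 55.4 km, y ≈ -39.0 km, depth ≈ 15.8 km

Each station gives a sphere (x−x_i)² + (y−y_i)² + z² = d_i² (stations at z=0).
Subtracting the Station 1 sphere from Station 2 and Station 3: z² cancels, leaving linear equations in x and y:
417.0 x + 232.0 y = 14053.56
124.0 x + 454.0 y = -10836.84
Solving: x ≈ 55.400, y ≈ -39.001 km (keep extra digits for the depth step; rounded: 55.4, -39.0).
Then from the Station 1 sphere: z² = 196.03² − (x + 131.0)² − (y + 97.6)² with x = 55.400, y = -39.001, so z ≈ 15.778 ≈ 15.8 km.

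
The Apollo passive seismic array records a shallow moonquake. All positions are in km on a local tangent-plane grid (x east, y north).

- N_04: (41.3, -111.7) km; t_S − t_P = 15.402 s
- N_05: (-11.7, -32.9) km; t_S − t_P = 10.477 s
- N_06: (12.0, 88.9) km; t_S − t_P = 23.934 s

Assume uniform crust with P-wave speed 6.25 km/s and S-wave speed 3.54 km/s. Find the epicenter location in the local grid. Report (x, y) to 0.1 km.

-81.1 km east, -82.9 km north

Distance from S−P lag: d = Δt · v_P v_S / (v_P − v_S) = Δt · (6.25·3.54)/(6.25−3.54) ≈ 8.1642·Δt.
So d_N_04 = 125.75, d_N_05 = 85.54, d_N_06 = 195.40 km.
Circle about each station: (x − 41.3)² + (y + 111.7)² = 125.75²; (x + 11.7)² + (y + 32.9)² = 85.54²; (x − 12.0)² + (y − 88.9)² = 195.40².
Subtracting pairs of circle equations eliminates x²+y² and gives linear equations (the radical axes):
-106.0 x + 157.6 y = -4467.31
-58.6 x + 401.2 y = -28503.47
Solving the 2×2 system: x ≈ -81.1, y ≈ -82.9 km.
Check against N_04 (with the unrounded x, y): √((x − 41.3)²+(y + 111.7)²) = 125.74 ≈ 125.75 km. ✓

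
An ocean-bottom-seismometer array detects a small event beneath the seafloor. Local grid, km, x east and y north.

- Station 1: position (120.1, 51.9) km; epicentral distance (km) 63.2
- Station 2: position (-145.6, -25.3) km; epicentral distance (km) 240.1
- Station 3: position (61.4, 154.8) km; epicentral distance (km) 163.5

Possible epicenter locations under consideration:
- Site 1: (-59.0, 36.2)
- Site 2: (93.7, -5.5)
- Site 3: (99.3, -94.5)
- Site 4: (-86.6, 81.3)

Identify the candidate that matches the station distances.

Site 2

For each candidate, compare |candidate − station| to the reported distance:
Site 1: residuals Station 1 116.6, Station 2 133.9, Station 3 5.5 → max 133.9 km
Site 2: residuals Station 1 0.0, Station 2 0.0, Station 3 0.0 → max 0.0 km
Site 3: residuals Station 1 84.7, Station 2 14.4, Station 3 88.7 → max 88.7 km
Site 4: residuals Station 1 145.6, Station 2 118.3, Station 3 1.7 → max 145.6 km
Only Site 2 has all residuals ≈ 0.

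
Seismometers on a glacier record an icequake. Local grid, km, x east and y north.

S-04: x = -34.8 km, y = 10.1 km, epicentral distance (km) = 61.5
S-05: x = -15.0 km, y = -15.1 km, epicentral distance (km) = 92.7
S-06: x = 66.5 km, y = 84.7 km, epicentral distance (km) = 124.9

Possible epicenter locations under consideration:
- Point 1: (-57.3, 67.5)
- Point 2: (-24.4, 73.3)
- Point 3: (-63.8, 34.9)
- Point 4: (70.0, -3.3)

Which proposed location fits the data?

For each candidate, compare |candidate − station| to the reported distance:
Point 1: residuals S-04 0.2, S-05 0.1, S-06 0.1 → max 0.2 km
Point 2: residuals S-04 2.5, S-05 3.8, S-06 33.3 → max 33.3 km
Point 3: residuals S-04 23.3, S-05 22.8, S-06 14.6 → max 23.3 km
Point 4: residuals S-04 44.2, S-05 6.9, S-06 36.8 → max 44.2 km
Only Point 1 has all residuals ≈ 0.

Point 1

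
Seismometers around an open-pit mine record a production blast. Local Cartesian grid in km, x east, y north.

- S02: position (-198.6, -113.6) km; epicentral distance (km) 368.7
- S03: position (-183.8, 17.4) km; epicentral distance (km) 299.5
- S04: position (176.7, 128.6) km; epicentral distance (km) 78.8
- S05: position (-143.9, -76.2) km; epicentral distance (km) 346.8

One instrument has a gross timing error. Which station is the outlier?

Solve using three stations at a time. Using S02, S03, S04 (subtract circle equations pairwise → linear system) gives (x, y) ≈ (105.5, 94.9).
Distances from that point to each station vs reported:
  S02: calculated 368.7 vs reported 368.7 → residual 0.0 km
  S03: calculated 299.5 vs reported 299.5 → residual 0.0 km
  S04: calculated 78.8 vs reported 78.8 → residual 0.0 km
  S05: calculated 302.4 vs reported 346.8 → residual 44.4 km
S02, S03, S04 are mutually consistent (residuals ≈ 0); S05 is off by 44.4 km.

S05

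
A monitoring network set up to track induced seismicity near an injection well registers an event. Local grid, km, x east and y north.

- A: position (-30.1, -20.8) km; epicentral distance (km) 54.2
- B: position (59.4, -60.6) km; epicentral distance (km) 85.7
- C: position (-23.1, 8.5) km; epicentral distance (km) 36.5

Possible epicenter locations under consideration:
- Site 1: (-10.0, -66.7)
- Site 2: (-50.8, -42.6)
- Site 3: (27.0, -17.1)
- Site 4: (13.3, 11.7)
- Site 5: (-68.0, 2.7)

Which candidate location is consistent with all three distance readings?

Site 4

For each candidate, compare |candidate − station| to the reported distance:
Site 1: residuals A 4.1, B 16.0, C 39.8 → max 39.8 km
Site 2: residuals A 24.1, B 26.0, C 21.6 → max 26.0 km
Site 3: residuals A 3.0, B 31.5, C 19.8 → max 31.5 km
Site 4: residuals A 0.0, B 0.0, C 0.0 → max 0.0 km
Site 5: residuals A 9.6, B 56.6, C 8.8 → max 56.6 km
Only Site 4 has all residuals ≈ 0.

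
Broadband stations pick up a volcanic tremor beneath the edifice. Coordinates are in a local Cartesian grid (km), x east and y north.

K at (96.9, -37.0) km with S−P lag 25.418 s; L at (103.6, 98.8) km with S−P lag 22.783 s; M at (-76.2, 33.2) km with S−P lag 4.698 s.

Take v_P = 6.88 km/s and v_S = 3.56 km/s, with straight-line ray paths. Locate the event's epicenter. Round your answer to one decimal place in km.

Distance from S−P lag: d = Δt · v_P v_S / (v_P − v_S) = Δt · (6.88·3.56)/(6.88−3.56) ≈ 7.3773·Δt.
So d_K = 187.52, d_L = 168.08, d_M = 34.66 km.
Circle about each station: (x − 96.9)² + (y + 37.0)² = 187.52²; (x − 103.6)² + (y − 98.8)² = 168.08²; (x + 76.2)² + (y − 33.2)² = 34.66².
Subtracting the K equation from the L and M equations removes the quadratic terms:
13.4 x + 271.6 y = 16648.65
-346.2 x + 140.4 y = 30112.50
Solving the 2×2 system: x ≈ -60.9, y ≈ 64.3 km.
Check against K (with the unrounded x, y): √((x − 96.9)²+(y + 37.0)²) = 187.52 ≈ 187.52 km. ✓

(-60.9, 64.3)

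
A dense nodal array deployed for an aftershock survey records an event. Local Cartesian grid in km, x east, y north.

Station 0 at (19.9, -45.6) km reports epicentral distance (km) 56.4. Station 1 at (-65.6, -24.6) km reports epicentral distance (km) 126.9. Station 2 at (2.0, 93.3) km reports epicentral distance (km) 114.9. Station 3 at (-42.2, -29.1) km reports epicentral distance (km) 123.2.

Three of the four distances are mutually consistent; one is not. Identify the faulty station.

Solve using three stations at a time. Using Station 0, Station 1, Station 2 (subtract circle equations pairwise → linear system) gives (x, y) ≈ (59.9, -5.9).
Distances from that point to each station vs reported:
  Station 0: calculated 56.3 vs reported 56.4 → residual 0.1 km
  Station 1: calculated 126.9 vs reported 126.9 → residual 0.0 km
  Station 2: calculated 114.9 vs reported 114.9 → residual 0.0 km
  Station 3: calculated 104.7 vs reported 123.2 → residual 18.5 km
Station 0, Station 1, Station 2 are mutually consistent (residuals ≈ 0); Station 3 is off by 18.5 km.

Station 3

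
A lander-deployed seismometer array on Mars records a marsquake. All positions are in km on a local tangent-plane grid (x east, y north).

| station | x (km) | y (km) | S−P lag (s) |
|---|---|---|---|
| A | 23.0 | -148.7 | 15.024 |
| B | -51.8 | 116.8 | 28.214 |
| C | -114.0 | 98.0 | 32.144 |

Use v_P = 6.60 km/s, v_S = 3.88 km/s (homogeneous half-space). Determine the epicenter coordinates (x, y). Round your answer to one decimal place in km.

Distance from S−P lag: d = Δt · v_P v_S / (v_P − v_S) = Δt · (6.60·3.88)/(6.60−3.88) ≈ 9.4147·Δt.
So d_A = 141.45, d_B = 265.63, d_C = 302.63 km.
Circle about each station: (x − 23.0)² + (y + 148.7)² = 141.45²; (x + 51.8)² + (y − 116.8)² = 265.63²; (x + 114.0)² + (y − 98.0)² = 302.63².
Subtracting the A equation from the B and C equations removes the quadratic terms:
-149.6 x + 531.0 y = -56866.40
-274.0 x + 493.4 y = -71617.50
Solving the 2×2 system: x ≈ 139.1, y ≈ -67.9 km.
Check against A (with the unrounded x, y): √((x − 23.0)²+(y + 148.7)²) = 141.45 ≈ 141.45 km. ✓

139.1 km east, -67.9 km north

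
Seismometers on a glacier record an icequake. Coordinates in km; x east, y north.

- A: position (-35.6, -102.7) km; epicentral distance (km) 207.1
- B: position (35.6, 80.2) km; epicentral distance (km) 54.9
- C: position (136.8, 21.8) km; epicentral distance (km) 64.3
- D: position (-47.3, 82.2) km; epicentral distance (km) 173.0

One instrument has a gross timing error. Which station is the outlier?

D

Solve using three stations at a time. Using A, B, C (subtract circle equations pairwise → linear system) gives (x, y) ≈ (87.9, 63.5).
Distances from that point to each station vs reported:
  A: calculated 207.1 vs reported 207.1 → residual 0.0 km
  B: calculated 54.9 vs reported 54.9 → residual 0.0 km
  C: calculated 64.3 vs reported 64.3 → residual 0.0 km
  D: calculated 136.5 vs reported 173.0 → residual 36.5 km
A, B, C are mutually consistent (residuals ≈ 0); D is off by 36.5 km.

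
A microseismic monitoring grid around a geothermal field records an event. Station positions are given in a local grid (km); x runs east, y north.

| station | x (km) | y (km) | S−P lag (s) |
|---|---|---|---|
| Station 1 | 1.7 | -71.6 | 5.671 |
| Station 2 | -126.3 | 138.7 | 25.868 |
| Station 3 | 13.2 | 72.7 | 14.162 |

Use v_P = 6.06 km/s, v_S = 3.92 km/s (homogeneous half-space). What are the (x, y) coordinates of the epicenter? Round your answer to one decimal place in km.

x ≈ 64.5 km, y ≈ -75.9 km

Distance from S−P lag: d = Δt · v_P v_S / (v_P − v_S) = Δt · (6.06·3.92)/(6.06−3.92) ≈ 11.1006·Δt.
So d_Station 1 = 62.95, d_Station 2 = 287.15, d_Station 3 = 157.21 km.
Circle about each station: (x − 1.7)² + (y + 71.6)² = 62.95²; (x + 126.3)² + (y − 138.7)² = 287.15²; (x − 13.2)² + (y − 72.7)² = 157.21².
Subtracting the Station 1 equation from the Station 2 and Station 3 equations removes the quadratic terms:
-256.0 x + 420.6 y = -48432.49
23.0 x + 288.6 y = -20422.20
Solving the 2×2 system: x ≈ 64.5, y ≈ -75.9 km.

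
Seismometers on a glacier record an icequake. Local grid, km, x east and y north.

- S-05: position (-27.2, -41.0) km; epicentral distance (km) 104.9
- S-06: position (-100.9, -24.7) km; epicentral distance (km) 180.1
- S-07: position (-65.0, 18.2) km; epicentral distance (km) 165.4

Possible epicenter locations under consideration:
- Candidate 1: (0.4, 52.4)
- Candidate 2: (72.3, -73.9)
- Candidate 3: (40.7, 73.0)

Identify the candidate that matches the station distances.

For each candidate, compare |candidate − station| to the reported distance:
Candidate 1: residuals S-05 7.5, S-06 52.8, S-07 91.6 → max 91.6 km
Candidate 2: residuals S-05 0.1, S-06 0.0, S-07 0.1 → max 0.1 km
Candidate 3: residuals S-05 27.8, S-06 8.1, S-07 46.3 → max 46.3 km
Only Candidate 2 has all residuals ≈ 0.

Candidate 2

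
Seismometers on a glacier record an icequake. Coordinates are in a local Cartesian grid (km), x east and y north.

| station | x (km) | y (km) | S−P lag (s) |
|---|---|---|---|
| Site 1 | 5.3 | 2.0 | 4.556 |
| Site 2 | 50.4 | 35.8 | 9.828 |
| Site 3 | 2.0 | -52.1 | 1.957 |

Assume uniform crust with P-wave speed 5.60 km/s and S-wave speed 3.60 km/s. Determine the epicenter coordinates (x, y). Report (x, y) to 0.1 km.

Distance from S−P lag: d = Δt · v_P v_S / (v_P − v_S) = Δt · (5.60·3.60)/(5.60−3.60) ≈ 10.0800·Δt.
So d_Site 1 = 45.92, d_Site 2 = 99.07, d_Site 3 = 19.73 km.
Circle about each station: (x − 5.3)² + (y − 2.0)² = 45.92²; (x − 50.4)² + (y − 35.8)² = 99.07²; (x − 2.0)² + (y + 52.1)² = 19.73².
Subtracting the Site 1 equation from the Site 2 and Site 3 equations removes the quadratic terms:
90.2 x + 67.6 y = -3916.51
-6.6 x − 108.2 y = 4405.69
Solving the 2×2 system: x ≈ -13.5, y ≈ -39.9 km.
Check against Site 1 (with the unrounded x, y): √((x − 5.3)²+(y − 2.0)²) = 45.93 ≈ 45.92 km. ✓

(-13.5, -39.9)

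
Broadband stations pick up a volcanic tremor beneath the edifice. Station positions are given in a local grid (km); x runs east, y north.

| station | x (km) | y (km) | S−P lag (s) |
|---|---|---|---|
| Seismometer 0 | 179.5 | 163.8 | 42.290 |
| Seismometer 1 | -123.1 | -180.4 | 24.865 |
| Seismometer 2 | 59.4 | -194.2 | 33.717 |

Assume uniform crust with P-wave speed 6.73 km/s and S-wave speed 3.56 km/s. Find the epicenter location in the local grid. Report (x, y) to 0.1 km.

Distance from S−P lag: d = Δt · v_P v_S / (v_P − v_S) = Δt · (6.73·3.56)/(6.73−3.56) ≈ 7.5580·Δt.
So d_Seismometer 0 = 319.63, d_Seismometer 1 = 187.93, d_Seismometer 2 = 254.83 km.
Circle about each station: (x − 179.5)² + (y − 163.8)² = 319.63²; (x + 123.1)² + (y + 180.4)² = 187.93²; (x − 59.4)² + (y + 194.2)² = 254.83².
Subtracting the Seismometer 0 equation from the Seismometer 1 and Seismometer 2 equations removes the quadratic terms:
-605.2 x − 688.4 y = 55492.73
-240.2 x − 716.0 y = 19416.32
Solving the 2×2 system: x ≈ -98.4, y ≈ 5.9 km.

(-98.4, 5.9)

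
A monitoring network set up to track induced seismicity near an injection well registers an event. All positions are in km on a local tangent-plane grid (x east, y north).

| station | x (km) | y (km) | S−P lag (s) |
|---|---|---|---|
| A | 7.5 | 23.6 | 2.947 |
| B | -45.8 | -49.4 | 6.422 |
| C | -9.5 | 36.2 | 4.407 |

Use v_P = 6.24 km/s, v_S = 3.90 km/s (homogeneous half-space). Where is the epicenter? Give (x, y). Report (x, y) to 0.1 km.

Distance from S−P lag: d = Δt · v_P v_S / (v_P − v_S) = Δt · (6.24·3.90)/(6.24−3.90) ≈ 10.4000·Δt.
So d_A = 30.65, d_B = 66.79, d_C = 45.83 km.
Circle about each station: (x − 7.5)² + (y − 23.6)² = 30.65²; (x + 45.8)² + (y + 49.4)² = 66.79²; (x + 9.5)² + (y − 36.2)² = 45.83².
Subtracting the A equation from the B and C equations removes the quadratic terms:
-106.6 x − 146.0 y = 403.31
-34.0 x + 25.2 y = -373.49
Solving the 2×2 system: x ≈ 5.8, y ≈ -7.0 km.

(5.8, -7.0)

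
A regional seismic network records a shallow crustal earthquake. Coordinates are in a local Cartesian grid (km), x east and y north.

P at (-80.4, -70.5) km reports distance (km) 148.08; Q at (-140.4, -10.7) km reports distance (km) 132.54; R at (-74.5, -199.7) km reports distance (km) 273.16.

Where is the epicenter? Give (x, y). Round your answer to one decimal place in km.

(-35.8, 70.7)

Circle about each station: (x + 80.4)² + (y + 70.5)² = 148.08²; (x + 140.4)² + (y + 10.7)² = 132.54²; (x + 74.5)² + (y + 199.7)² = 273.16².
Subtracting the P equation from the Q and R equations removes the quadratic terms:
-120.0 x + 119.6 y = 12753.07
11.8 x − 258.4 y = -18692.77
Solving the 2×2 system: x ≈ -35.8, y ≈ 70.7 km.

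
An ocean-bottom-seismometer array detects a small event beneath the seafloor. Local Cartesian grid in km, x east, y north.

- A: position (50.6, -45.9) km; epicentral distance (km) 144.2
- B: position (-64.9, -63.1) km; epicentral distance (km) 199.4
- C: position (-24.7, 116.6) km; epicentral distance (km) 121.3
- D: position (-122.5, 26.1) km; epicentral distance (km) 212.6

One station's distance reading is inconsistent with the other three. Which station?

Solve using three stations at a time. Using B, C, D (subtract circle equations pairwise → linear system) gives (x, y) ≈ (86.1, 67.1).
Distances from that point to each station vs reported:
  A: calculated 118.5 vs reported 144.2 → residual 25.7 km
  B: calculated 199.4 vs reported 199.4 → residual 0.0 km
  C: calculated 121.4 vs reported 121.3 → residual 0.1 km
  D: calculated 212.6 vs reported 212.6 → residual 0.0 km
B, C, D are mutually consistent (residuals ≈ 0); A is off by 25.7 km.

A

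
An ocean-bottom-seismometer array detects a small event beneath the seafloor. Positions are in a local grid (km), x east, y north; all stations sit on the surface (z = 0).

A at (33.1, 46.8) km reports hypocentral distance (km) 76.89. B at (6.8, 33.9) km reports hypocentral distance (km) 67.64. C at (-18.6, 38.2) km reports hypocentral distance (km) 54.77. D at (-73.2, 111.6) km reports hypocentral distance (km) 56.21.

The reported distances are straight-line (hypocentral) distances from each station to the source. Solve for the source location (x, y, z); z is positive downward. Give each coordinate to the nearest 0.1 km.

x ≈ -28.3 km, y ≈ 86.9 km, depth ≈ 23.1 km

Each station gives a sphere (x−x_i)² + (y−y_i)² + z² = d_i² (stations at z=0).
Subtracting the A sphere from B and C: z² cancels, leaving linear equations in x and y:
-52.6 x − 25.8 y = -753.50
-103.4 x − 17.2 y = 1431.67
Solving: x ≈ -28.302, y ≈ 86.907 km (keep extra digits for the depth step; rounded: -28.3, 86.9).
Then from the A sphere: z² = 76.89² − (x − 33.1)² − (y − 46.8)² with x = -28.302, y = 86.907, so z ≈ 23.093 ≈ 23.1 km.
Check against D (with the unrounded solution): distance 56.20 ≈ 56.21 km. ✓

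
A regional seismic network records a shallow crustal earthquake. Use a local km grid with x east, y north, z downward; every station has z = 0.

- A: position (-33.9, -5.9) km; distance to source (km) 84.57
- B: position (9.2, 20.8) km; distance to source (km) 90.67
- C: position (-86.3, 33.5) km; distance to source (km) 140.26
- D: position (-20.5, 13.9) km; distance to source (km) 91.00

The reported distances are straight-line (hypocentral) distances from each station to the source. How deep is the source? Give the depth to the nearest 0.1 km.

56.1 km

Each station gives a sphere (x−x_i)² + (y−y_i)² + z² = d_i² (stations at z=0).
Subtracting the A sphere from B and C: z² cancels, leaving linear equations in x and y:
86.2 x + 53.4 y = -1735.70
-104.8 x + 78.8 y = -5134.86
Solving: x ≈ 11.093, y ≈ -50.410 km (keep extra digits for the depth step; rounded: 11.1, -50.4).
Then from the A sphere: z² = 84.57² − (x + 33.9)² − (y + 5.9)² with x = 11.093, y = -50.410, so z ≈ 56.094 ≈ 56.1 km.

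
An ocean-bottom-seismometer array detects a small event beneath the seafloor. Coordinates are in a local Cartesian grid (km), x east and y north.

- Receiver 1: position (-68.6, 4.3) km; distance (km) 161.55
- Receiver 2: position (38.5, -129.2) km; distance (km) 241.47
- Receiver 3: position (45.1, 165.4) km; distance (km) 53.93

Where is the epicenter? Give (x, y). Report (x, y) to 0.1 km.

51.9 km east, 111.9 km north

Circle about each station: (x + 68.6)² + (y − 4.3)² = 161.55²; (x − 38.5)² + (y + 129.2)² = 241.47²; (x − 45.1)² + (y − 165.4)² = 53.93².
Subtracting pairs of circle equations eliminates x²+y² and gives linear equations (the radical axes):
214.2 x − 267.0 y = -18758.92
227.4 x + 322.2 y = 47856.68
Solving the 2×2 system: x ≈ 51.9, y ≈ 111.9 km.
Check against Receiver 1 (with the unrounded x, y): √((x + 68.6)²+(y − 4.3)²) = 161.55 ≈ 161.55 km. ✓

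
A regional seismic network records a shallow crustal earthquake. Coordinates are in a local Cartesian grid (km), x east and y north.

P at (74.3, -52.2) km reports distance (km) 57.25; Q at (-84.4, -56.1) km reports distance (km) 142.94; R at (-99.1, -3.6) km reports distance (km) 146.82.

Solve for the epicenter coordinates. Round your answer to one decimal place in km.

(47.7, -1.5)

Circle about each station: (x − 74.3)² + (y + 52.2)² = 57.25²; (x + 84.4)² + (y + 56.1)² = 142.94²; (x + 99.1)² + (y + 3.6)² = 146.82².
Subtracting the P equation from the Q and R equations removes the quadratic terms:
-317.4 x − 7.8 y = -15129.04
-346.8 x + 97.2 y = -16690.11
Solving the 2×2 system: x ≈ 47.7, y ≈ -1.5 km.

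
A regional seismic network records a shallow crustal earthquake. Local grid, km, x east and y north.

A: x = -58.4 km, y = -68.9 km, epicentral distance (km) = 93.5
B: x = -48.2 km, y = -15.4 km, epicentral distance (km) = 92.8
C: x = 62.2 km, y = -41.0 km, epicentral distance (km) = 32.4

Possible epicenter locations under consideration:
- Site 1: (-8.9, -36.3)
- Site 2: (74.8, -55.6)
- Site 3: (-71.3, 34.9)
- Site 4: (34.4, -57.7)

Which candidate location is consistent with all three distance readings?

For each candidate, compare |candidate − station| to the reported distance:
Site 1: residuals A 34.2, B 48.3, C 38.9 → max 48.3 km
Site 2: residuals A 40.4, B 36.6, C 13.1 → max 40.4 km
Site 3: residuals A 11.1, B 37.4, C 121.2 → max 121.2 km
Site 4: residuals A 0.0, B 0.0, C 0.0 → max 0.0 km
Only Site 4 has all residuals ≈ 0.

Site 4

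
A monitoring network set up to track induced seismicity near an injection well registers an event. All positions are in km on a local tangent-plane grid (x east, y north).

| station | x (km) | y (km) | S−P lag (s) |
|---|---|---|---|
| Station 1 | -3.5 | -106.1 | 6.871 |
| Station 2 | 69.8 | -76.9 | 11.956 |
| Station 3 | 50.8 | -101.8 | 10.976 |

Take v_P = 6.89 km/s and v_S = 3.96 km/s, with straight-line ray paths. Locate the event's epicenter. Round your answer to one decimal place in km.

Distance from S−P lag: d = Δt · v_P v_S / (v_P − v_S) = Δt · (6.89·3.96)/(6.89−3.96) ≈ 9.3121·Δt.
So d_Station 1 = 63.98, d_Station 2 = 111.34, d_Station 3 = 102.21 km.
Circle about each station: (x + 3.5)² + (y + 106.1)² = 63.98²; (x − 69.8)² + (y + 76.9)² = 111.34²; (x − 50.8)² + (y + 101.8)² = 102.21².
Subtracting pairs of circle equations eliminates x²+y² and gives linear equations (the radical axes):
146.6 x + 58.4 y = -8786.97
108.6 x + 8.6 y = -4679.02
Solving the 2×2 system: x ≈ -38.9, y ≈ -52.8 km.

x ≈ -38.9 km, y ≈ -52.8 km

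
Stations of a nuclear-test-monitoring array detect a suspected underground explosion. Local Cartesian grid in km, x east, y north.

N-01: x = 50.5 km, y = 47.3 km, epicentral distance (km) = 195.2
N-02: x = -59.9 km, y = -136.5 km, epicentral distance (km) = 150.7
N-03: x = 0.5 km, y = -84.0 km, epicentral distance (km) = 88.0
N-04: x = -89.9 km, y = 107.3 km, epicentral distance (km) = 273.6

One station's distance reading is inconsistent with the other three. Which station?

Solve using three stations at a time. Using N-02, N-03, N-04 (subtract circle equations pairwise → linear system) gives (x, y) ≈ (86.7, -101.7).
Distances from that point to each station vs reported:
  N-01: calculated 153.3 vs reported 195.2 → residual 41.9 km
  N-02: calculated 150.7 vs reported 150.7 → residual 0.0 km
  N-03: calculated 88.0 vs reported 88.0 → residual 0.0 km
  N-04: calculated 273.6 vs reported 273.6 → residual 0.0 km
N-02, N-03, N-04 are mutually consistent (residuals ≈ 0); N-01 is off by 41.9 km.

N-01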